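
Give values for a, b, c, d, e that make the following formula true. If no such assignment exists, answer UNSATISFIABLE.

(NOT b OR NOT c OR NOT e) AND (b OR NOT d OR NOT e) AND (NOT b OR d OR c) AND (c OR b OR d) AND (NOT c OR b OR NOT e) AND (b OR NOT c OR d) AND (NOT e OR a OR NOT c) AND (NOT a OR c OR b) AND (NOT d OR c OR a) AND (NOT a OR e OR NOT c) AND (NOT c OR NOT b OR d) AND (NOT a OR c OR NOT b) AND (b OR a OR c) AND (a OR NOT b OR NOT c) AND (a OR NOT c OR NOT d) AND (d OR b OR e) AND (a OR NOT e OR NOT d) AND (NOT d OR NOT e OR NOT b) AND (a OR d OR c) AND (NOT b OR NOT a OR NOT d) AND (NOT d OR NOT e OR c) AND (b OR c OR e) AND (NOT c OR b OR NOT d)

UNSATISFIABLE

Case b = false:
Case d = false:
(c) alone gives c = true.
That conflicts with the unit clause (NOT c).
Backtrack on d: now try d = true.
(NOT e) alone gives e = false.
(c) alone gives c = true.
That conflicts with the unit clause (NOT c).
Either choice for d ends in contradiction.
Backtrack on b: now try b = true.
Case c = false:
(d) alone gives d = true.
(a) alone gives a = true.
That conflicts with the unit clause (NOT a).
Backtrack on c: now try c = true.
(NOT e) alone gives e = false.
(NOT a) alone gives a = false.
That conflicts with the unit clause (a).
Either choice for c ends in contradiction.
Either choice for b ends in contradiction.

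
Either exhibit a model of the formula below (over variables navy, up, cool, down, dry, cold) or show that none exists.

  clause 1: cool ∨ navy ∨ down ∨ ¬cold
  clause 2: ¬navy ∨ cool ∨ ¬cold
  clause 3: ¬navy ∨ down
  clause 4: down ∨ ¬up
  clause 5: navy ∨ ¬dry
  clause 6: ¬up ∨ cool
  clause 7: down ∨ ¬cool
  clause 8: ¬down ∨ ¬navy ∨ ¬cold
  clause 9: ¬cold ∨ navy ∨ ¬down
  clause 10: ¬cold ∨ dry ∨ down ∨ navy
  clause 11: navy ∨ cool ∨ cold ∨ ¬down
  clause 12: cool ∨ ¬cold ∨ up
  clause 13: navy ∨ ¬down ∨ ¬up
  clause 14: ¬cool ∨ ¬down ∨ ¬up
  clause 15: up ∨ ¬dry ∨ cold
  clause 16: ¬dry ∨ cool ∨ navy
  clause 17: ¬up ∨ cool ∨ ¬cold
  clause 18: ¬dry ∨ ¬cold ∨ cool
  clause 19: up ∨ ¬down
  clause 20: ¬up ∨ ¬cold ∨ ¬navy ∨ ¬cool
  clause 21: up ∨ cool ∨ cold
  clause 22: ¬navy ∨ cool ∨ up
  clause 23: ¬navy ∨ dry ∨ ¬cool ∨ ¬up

Branch on navy: set navy = False.
From the singleton clause (¬dry), dry = False.
Branch on down: set down = True.
From the singleton clause (¬cold), cold = False.
From the singleton clause (cool), cool = True.
From the singleton clause (¬up), up = False.
But (up) is also a unit clause — contradiction.
So down must be the other value — set down = False.
From the singleton clause (¬up), up = False.
From the singleton clause (¬cool), cool = False.
From the singleton clause (¬cold), cold = False.
But (cold) is also a unit clause — contradiction.
Either choice for down ends in contradiction.
So navy must be the other value — set navy = True.
From the singleton clause (down), down = True.
From the singleton clause (¬cold), cold = False.
From the singleton clause (up), up = True.
From the singleton clause (cool), cool = True.
But (¬cool) is also a unit clause — contradiction.
Either choice for navy ends in contradiction.

UNSATISFIABLE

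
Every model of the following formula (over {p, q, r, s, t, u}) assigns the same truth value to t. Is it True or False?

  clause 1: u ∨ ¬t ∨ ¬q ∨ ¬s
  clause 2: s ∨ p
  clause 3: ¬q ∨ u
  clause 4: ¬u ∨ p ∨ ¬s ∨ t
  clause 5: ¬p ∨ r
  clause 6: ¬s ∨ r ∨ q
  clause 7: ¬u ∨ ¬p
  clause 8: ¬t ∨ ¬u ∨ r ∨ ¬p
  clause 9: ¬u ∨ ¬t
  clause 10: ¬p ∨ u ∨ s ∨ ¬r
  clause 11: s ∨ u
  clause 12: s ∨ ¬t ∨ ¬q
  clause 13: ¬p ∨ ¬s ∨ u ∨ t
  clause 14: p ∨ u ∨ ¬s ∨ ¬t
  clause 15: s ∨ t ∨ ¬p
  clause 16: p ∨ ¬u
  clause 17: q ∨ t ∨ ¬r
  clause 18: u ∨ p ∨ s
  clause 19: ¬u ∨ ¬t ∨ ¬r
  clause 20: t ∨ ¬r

Suppose t = False.
(¬r) alone gives r = False.
(¬p) alone gives p = False.
(s) alone gives s = True.
(¬u) alone gives u = False.
(¬q) alone gives q = False.
But (q) is also a unit clause — contradiction.
So every satisfying assignment has t = True.

True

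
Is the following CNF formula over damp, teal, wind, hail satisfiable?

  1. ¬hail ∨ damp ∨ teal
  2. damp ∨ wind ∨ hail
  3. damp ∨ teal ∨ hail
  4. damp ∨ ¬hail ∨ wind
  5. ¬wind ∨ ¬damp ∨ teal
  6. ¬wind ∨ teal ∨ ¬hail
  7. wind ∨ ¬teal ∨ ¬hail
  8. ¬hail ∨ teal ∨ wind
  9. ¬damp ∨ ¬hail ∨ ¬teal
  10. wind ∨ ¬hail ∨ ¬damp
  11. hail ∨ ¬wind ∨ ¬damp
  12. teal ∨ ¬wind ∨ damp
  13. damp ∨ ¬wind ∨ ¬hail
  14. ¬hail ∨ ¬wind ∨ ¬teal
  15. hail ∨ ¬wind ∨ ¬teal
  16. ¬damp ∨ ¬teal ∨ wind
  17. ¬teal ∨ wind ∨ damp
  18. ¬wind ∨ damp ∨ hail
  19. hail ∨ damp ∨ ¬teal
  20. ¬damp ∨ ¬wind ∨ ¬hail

Yes

Suppose hail = False.
Suppose damp = True.
Unit clause (¬wind) forces wind = False.
Unit clause (¬teal) forces teal = False.
Every clause now holds.
A satisfying assignment: damp=True, teal=False, wind=False, hail=False.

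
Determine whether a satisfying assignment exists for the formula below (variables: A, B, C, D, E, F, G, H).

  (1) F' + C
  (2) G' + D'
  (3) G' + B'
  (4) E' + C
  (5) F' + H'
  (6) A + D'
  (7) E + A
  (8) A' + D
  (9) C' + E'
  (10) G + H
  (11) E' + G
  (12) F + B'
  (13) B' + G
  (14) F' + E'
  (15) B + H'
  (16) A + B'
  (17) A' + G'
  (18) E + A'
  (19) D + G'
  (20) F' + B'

No, unsatisfiable

Try F = 0.
The clause (B') is unit, so B = 0.
The clause (H') is unit, so H = 0.
The clause (G) is unit, so G = 1.
The clause (D') is unit, so D = 0.
That conflicts with the unit clause (D).
Backtrack on F: now try F = 1.
The clause (C) is unit, so C = 1.
The clause (H') is unit, so H = 0.
The clause (E') is unit, so E = 0.
The clause (A) is unit, so A = 1.
That conflicts with the unit clause (A').
Both values of F lead to a conflict.
No assignment satisfies every clause.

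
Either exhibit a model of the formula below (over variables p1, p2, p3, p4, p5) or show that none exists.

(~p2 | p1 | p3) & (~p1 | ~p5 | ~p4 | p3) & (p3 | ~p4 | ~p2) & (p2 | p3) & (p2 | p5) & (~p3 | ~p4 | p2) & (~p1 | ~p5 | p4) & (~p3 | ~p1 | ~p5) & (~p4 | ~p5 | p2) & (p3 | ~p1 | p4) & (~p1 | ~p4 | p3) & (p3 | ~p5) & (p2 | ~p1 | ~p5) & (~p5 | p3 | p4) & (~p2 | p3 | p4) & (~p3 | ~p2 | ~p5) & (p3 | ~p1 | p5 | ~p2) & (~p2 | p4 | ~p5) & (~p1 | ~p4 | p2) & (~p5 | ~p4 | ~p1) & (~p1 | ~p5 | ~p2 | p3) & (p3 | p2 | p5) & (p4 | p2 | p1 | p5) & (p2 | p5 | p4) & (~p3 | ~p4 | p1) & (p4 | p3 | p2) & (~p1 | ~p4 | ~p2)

p1 ↦ 1,  p2 ↦ 1,  p3 ↦ 1,  p4 ↦ 0,  p5 ↦ 0

Branch on p2: set p2 = 1.
Branch on p1: set p1 = 1.
(~p4) alone gives p4 = 0.
(~p5) alone gives p5 = 0.
(p3) alone gives p3 = 1.
All clauses are satisfied.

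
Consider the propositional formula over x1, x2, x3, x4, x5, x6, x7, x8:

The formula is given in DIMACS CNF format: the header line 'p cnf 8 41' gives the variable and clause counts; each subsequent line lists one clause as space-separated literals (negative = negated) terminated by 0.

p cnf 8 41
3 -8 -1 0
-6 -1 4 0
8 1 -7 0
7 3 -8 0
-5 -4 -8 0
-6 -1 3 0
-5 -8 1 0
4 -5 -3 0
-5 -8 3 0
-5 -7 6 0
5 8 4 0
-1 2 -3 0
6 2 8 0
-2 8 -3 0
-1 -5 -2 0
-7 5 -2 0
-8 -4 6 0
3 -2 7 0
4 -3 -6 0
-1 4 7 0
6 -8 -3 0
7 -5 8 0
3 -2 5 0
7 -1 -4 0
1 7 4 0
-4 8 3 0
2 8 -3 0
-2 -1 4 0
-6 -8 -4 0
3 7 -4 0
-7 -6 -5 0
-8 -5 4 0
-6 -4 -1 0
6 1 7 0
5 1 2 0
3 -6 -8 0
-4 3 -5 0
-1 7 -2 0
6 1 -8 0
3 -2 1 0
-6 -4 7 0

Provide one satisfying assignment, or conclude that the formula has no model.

UNSATISFIABLE

Case x3 = True:
Case x4 = True:
Case x5 = False:
Case x1 = False:
The clause (x2) is unit, so x2 = True.
The clause (x8) is unit, so x8 = True.
The clause (¬x7) is unit, so x7 = False.
The clause (x6) is unit, so x6 = True.
That conflicts with the unit clause (¬x6).
Undo x1 and try x1 = True.
The clause (x2) is unit, so x2 = True.
The clause (x8) is unit, so x8 = True.
The clause (¬x7) is unit, so x7 = False.
That conflicts with the unit clause (x7).
Neither x1 = True nor x1 = False works.
Undo x5 and try x5 = True.
The clause (¬x8) is unit, so x8 = False.
The clause (¬x2) is unit, so x2 = False.
That conflicts with the unit clause (x2).
Neither x5 = True nor x5 = False works.
Undo x4 and try x4 = False.
The clause (¬x5) is unit, so x5 = False.
The clause (x8) is unit, so x8 = True.
The clause (¬x6) is unit, so x6 = False.
That conflicts with the unit clause (x6).
Neither x4 = True nor x4 = False works.
Undo x3 and try x3 = False.
Case x8 = False:
The clause (¬x4) is unit, so x4 = False.
The clause (x5) is unit, so x5 = True.
The clause (x7) is unit, so x7 = True.
The clause (x1) is unit, so x1 = True.
The clause (¬x6) is unit, so x6 = False.
That conflicts with the unit clause (x6).
Undo x8 and try x8 = True.
The clause (¬x1) is unit, so x1 = False.
The clause (x7) is unit, so x7 = True.
The clause (¬x5) is unit, so x5 = False.
The clause (¬x2) is unit, so x2 = False.
That conflicts with the unit clause (x2).
Neither x8 = True nor x8 = False works.
Neither x3 = True nor x3 = False works.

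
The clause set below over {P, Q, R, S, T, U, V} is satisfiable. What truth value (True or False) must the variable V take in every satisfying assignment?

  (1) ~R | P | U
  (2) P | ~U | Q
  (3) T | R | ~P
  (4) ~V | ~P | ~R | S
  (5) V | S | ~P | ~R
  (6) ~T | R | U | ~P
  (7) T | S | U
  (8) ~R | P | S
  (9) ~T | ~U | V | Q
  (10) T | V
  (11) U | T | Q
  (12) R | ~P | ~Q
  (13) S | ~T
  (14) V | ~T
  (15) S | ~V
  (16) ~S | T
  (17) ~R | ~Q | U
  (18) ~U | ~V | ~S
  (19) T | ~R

True

Suppose V = 0.
From the singleton clause (T), T = 1.
That conflicts with the unit clause (~T).
So every satisfying assignment has V = True.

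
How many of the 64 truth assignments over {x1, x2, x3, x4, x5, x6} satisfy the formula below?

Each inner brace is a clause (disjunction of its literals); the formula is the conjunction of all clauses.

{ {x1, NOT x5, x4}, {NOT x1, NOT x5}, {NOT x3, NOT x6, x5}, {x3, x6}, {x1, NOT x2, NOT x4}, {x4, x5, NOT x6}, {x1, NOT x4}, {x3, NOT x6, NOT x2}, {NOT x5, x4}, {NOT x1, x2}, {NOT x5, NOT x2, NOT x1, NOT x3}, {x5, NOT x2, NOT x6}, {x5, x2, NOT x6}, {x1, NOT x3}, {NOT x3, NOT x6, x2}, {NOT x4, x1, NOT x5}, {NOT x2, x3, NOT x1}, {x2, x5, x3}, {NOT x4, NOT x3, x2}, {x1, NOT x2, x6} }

2

There are 2^6 = 64 truth assignments over (x1, x2, x3, x4, x5, x6).
Split on x2. With x2 = true, the clauses containing x2 are satisfied and NOT x2 drops from the rest; 2 of the 2^5 = 32 assignments to the other variables satisfy what remains.
With x2 = false, by the same count on the reduced clause set, 0 assignments work.
Total: 2 + 0 = 2.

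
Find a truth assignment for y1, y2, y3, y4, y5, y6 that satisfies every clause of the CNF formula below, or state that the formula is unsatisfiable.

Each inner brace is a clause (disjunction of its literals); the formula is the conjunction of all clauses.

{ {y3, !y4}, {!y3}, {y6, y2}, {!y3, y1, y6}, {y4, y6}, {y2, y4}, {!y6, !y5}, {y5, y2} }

y1=true,  y2=true,  y3=false,  y4=false,  y5=false,  y6=true

Unit clause (!y3) forces y3 = false.
Unit clause (!y4) forces y4 = false.
Unit clause (y6) forces y6 = true.
Unit clause (y2) forces y2 = true.
Unit clause (!y5) forces y5 = false.
Every clause is now satisfied; y1 is unconstrained.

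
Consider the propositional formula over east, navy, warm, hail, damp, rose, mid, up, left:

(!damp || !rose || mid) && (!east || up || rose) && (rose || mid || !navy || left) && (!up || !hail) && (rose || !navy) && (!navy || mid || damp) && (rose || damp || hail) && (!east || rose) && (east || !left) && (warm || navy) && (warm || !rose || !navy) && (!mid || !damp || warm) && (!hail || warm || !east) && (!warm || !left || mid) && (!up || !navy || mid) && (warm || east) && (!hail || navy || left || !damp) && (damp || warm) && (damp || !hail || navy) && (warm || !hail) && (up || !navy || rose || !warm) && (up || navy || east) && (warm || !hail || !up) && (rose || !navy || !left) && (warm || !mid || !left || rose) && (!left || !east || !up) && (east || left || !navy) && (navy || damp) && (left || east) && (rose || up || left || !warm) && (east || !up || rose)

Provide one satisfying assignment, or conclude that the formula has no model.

east: true,  navy: true,  warm: true,  hail: true,  damp: true,  rose: true,  mid: true,  up: false,  left: true

Case up = false:
Case east = true:
(rose) alone gives rose = true.
Case damp = true:
(mid) alone gives mid = true.
(warm) alone gives warm = true.
Case hail = true:
Case navy = true:
No clause remains; left is free.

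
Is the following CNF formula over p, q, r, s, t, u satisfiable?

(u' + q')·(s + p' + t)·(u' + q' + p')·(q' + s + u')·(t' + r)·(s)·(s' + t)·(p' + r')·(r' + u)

The clause (s) is unit, so s = 1.
The clause (t) is unit, so t = 1.
The clause (r) is unit, so r = 1.
The clause (p') is unit, so p = 0.
The clause (u) is unit, so u = 1.
The clause (q') is unit, so q = 0.
This assignment satisfies each clause.
A satisfying assignment: p ↦ 0, q ↦ 0, r ↦ 1, s ↦ 1, t ↦ 1, u ↦ 1.

Yes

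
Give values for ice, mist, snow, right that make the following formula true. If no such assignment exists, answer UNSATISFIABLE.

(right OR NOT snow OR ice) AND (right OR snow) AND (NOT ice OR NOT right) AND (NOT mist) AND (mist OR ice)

ice ↦ true,  mist ↦ false,  snow ↦ true,  right ↦ false

(NOT mist) alone gives mist = false.
(ice) alone gives ice = true.
(NOT right) alone gives right = false.
(snow) alone gives snow = true.
Every clause now holds.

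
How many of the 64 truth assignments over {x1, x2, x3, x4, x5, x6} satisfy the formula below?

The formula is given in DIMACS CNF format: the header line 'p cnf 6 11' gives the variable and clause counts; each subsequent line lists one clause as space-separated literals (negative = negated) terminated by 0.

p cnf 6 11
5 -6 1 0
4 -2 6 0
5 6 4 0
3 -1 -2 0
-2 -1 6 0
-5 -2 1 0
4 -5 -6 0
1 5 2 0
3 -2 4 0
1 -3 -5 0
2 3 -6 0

There are 2^6 = 64 truth assignments over (x1, x2, x3, x4, x5, x6).
Split on x3. With x3 = True, the clauses containing x3 are satisfied and ¬x3 drops from the rest; 10 of the 2^5 = 32 assignments to the other variables satisfy what remains.
With x3 = False, by the same count on the reduced clause set, 6 assignments work.
(One model: x1=F, x2=F, x3=F, x4=F, x5=T, x6=F.)
Total: 10 + 6 = 16.

16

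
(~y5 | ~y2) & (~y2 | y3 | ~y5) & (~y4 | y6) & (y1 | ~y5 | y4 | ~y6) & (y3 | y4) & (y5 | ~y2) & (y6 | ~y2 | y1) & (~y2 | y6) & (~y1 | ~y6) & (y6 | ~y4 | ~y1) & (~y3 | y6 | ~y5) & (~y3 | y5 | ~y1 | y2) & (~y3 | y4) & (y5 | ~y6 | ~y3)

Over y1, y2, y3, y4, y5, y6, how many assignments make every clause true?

There are 2^6 = 64 truth assignments over (y1, y2, y3, y4, y5, y6).
Split on y1. With y1 = 1, the clauses containing y1 are satisfied and ~y1 drops from the rest; 0 of the 2^5 = 32 assignments to the other variables satisfy what remains.
With y1 = 0, by the same count on the reduced clause set, 3 assignments work.
(One model: y1=F, y2=F, y3=F, y4=T, y5=F, y6=T.)
Total: 0 + 3 = 3.

3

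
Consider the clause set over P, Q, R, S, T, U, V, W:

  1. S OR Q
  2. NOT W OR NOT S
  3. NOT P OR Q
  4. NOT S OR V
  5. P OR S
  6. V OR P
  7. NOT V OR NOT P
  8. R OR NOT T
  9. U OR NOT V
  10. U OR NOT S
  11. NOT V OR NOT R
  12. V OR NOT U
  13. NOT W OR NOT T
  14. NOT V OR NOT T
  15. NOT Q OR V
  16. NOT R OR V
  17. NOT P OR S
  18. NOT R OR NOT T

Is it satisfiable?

Case S = true:
Unit clause (NOT W) forces W = false.
Unit clause (V) forces V = true.
Unit clause (NOT P) forces P = false.
Unit clause (U) forces U = true.
Unit clause (NOT R) forces R = false.
Unit clause (NOT T) forces T = false.
All clauses hold; Q can take either value.
A satisfying assignment: P ↦ false,  Q ↦ true,  R ↦ false,  S ↦ true,  T ↦ false,  U ↦ true,  V ↦ true,  W ↦ false.

Yes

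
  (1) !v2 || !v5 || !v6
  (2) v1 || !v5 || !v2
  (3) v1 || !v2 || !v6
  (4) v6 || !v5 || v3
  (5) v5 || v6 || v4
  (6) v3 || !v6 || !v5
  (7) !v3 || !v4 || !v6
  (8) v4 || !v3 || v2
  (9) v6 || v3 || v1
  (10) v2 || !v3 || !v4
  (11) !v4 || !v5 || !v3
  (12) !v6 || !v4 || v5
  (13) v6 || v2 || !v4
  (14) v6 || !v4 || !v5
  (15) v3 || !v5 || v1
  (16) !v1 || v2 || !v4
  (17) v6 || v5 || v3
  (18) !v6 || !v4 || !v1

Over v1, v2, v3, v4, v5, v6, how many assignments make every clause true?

There are 2^6 = 64 truth assignments over (v1, v2, v3, v4, v5, v6).
Split on v2. With v2 = true, the clauses containing v2 are satisfied and !v2 drops from the rest; 5 of the 2^5 = 32 assignments to the other variables satisfy what remains.
With v2 = false, by the same count on the reduced clause set, 2 assignments work.
Total: 5 + 2 = 7.

7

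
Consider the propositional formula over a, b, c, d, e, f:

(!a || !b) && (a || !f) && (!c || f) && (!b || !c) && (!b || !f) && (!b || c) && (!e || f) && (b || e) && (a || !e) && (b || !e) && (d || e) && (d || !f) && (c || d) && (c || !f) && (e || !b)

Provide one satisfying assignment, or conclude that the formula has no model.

Branch on a: set a = false.
(!f) alone gives f = false.
(!c) alone gives c = false.
(!b) alone gives b = false.
(!e) alone gives e = false.
Now (e) is unsatisfied and unit — conflict.
Undo a and try a = true.
(!b) alone gives b = false.
(e) alone gives e = true.
Now (!e) is unsatisfied and unit — conflict.
Both values of a lead to a conflict.

UNSATISFIABLE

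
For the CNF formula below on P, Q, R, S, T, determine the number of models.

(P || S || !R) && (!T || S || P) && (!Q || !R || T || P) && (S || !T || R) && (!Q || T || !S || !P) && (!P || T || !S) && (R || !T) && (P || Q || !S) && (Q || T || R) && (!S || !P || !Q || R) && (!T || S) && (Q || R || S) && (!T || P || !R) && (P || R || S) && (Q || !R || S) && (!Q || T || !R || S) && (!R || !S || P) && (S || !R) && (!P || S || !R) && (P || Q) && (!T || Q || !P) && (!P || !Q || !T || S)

3

There are 2^5 = 32 truth assignments over (P, Q, R, S, T).
Split on S. With S = true, the clauses containing S are satisfied and !S drops from the rest; 2 of the 2^4 = 16 assignments to the other variables satisfy what remains.
With S = false, by the same count on the reduced clause set, 1 assignment works.
(One model: P=F, Q=T, R=F, S=T, T=F.)
Total: 2 + 1 = 3.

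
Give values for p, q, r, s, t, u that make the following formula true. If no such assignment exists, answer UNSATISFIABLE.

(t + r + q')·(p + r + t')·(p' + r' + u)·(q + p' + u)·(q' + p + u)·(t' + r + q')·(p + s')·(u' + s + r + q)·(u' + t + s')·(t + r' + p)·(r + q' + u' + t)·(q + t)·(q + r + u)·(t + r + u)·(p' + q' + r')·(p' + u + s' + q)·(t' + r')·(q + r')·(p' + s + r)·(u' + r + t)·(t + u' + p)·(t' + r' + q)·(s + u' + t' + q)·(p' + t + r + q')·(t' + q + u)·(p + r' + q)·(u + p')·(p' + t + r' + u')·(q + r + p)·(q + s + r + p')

p=1; q=0; r=0; s=1; t=1; u=1

Suppose p = 1.
From the singleton clause (u), u = 1.
Suppose t = 1.
From the singleton clause (r'), r = 0.
From the singleton clause (q'), q = 0.
From the singleton clause (s), s = 1.
Every clause now holds.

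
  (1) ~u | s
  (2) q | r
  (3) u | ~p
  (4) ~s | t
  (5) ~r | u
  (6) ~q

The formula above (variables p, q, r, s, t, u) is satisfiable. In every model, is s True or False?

True

Suppose s = 0.
The clause (~u) is unit, so u = 0.
The clause (~p) is unit, so p = 0.
The clause (~r) is unit, so r = 0.
The clause (q) is unit, so q = 1.
Now (~q) is unsatisfied and unit — conflict.
So every satisfying assignment has s = True.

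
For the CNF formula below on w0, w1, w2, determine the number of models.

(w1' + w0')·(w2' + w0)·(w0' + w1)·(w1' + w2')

2

There are 2^3 = 8 truth assignments over (w0, w1, w2).
Check each against the 4 clauses (columns in the order w0, w1, w2):
  F F F  ✓ satisfies all
  F F T  ✗ fails (w2' + w0)
  F T F  ✓ satisfies all
  F T T  ✗ fails (w2' + w0)
  T F F  ✗ fails (w0' + w1)
  T F T  ✗ fails (w0' + w1)
  T T F  ✗ fails (w1' + w0')
  T T T  ✗ fails (w1' + w0')
2 of the 8 rows are models.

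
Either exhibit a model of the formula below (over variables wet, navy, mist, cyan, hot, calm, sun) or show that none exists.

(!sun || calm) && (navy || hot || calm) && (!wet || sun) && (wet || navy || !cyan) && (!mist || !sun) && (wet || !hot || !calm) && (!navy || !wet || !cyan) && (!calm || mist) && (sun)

(sun) alone gives sun = true.
(calm) alone gives calm = true.
(!mist) alone gives mist = false.
That conflicts with the unit clause (mist).

UNSATISFIABLE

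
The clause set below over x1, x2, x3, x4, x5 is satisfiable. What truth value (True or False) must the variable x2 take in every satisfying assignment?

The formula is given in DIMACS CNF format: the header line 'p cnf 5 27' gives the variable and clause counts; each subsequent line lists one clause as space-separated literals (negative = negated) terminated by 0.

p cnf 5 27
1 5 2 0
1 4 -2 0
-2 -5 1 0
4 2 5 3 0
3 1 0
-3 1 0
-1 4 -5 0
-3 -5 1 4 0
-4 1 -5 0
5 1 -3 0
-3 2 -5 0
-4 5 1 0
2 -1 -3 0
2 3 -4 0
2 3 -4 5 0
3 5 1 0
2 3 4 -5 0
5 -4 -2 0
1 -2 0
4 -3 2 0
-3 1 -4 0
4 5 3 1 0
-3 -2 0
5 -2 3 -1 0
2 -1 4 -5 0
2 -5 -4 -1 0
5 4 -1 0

Suppose x2 = False.
Branch on x1: set x1 = True.
(¬x3) alone gives x3 = False.
(¬x4) alone gives x4 = False.
(x5) alone gives x5 = True.
Now (¬x5) is unsatisfied and unit — conflict.
So x1 must be the other value — set x1 = False.
(x5) alone gives x5 = True.
(x3) alone gives x3 = True.
Now (¬x3) is unsatisfied and unit — conflict.
Neither x1 = True nor x1 = False works.
So every satisfying assignment has x2 = True.

True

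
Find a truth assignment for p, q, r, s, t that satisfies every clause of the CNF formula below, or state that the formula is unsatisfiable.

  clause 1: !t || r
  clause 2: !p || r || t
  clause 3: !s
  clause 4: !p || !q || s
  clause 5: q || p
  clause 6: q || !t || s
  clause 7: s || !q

The clause (!s) is unit, so s = false.
The clause (!q) is unit, so q = false.
The clause (p) is unit, so p = true.
The clause (!t) is unit, so t = false.
The clause (r) is unit, so r = true.
All clauses are satisfied.

p=true, q=false, r=true, s=false, t=false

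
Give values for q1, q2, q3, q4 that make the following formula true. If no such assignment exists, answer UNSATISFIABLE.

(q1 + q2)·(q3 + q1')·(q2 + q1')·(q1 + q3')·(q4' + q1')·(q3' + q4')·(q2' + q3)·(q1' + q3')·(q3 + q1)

UNSATISFIABLE

Suppose q1 = 1.
From the singleton clause (q3), q3 = 1.
But (q3') is also a unit clause — contradiction.
So q1 must be the other value — set q1 = 0.
From the singleton clause (q2), q2 = 1.
From the singleton clause (q3'), q3 = 0.
But (q3) is also a unit clause — contradiction.
Either choice for q1 ends in contradiction.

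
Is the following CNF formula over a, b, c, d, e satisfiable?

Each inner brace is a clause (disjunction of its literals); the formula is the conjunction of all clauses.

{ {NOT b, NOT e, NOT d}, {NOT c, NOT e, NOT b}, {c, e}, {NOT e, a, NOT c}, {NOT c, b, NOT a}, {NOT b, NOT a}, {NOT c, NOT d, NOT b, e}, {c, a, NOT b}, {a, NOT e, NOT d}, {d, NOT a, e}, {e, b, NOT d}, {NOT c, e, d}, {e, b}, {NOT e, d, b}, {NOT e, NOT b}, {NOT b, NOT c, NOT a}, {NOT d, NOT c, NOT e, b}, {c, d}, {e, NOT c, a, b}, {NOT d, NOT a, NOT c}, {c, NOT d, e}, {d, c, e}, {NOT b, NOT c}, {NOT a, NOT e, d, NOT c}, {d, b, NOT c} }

Yes

Suppose c = false.
Unit clause (e) forces e = true.
Unit clause (NOT b) forces b = false.
Unit clause (d) forces d = true.
Unit clause (a) forces a = true.
All clauses are satisfied.
A satisfying assignment: a: true; b: false; c: false; d: true; e: true.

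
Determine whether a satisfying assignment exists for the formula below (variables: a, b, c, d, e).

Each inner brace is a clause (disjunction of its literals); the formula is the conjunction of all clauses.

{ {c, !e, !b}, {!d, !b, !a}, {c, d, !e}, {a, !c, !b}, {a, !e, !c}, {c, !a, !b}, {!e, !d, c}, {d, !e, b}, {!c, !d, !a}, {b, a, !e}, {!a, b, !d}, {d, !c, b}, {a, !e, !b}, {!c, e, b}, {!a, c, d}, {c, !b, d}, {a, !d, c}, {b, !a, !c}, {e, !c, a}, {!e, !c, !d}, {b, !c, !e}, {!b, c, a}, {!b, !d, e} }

Yes

Branch on c: set c = false.
Branch on e: set e = false.
Branch on a: set a = false.
The clause (!d) is unit, so d = false.
The clause (!b) is unit, so b = false.
All clauses are satisfied.
A satisfying assignment: a ↦ false; b ↦ false; c ↦ false; d ↦ false; e ↦ false.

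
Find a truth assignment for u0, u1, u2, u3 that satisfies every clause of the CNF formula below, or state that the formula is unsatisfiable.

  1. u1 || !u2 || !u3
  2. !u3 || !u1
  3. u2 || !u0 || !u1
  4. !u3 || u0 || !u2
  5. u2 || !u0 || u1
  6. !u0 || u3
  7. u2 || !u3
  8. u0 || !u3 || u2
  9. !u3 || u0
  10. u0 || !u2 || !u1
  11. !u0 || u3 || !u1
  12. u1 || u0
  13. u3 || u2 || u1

Case u3 = false:
The clause (!u0) is unit, so u0 = false.
The clause (u1) is unit, so u1 = true.
The clause (!u2) is unit, so u2 = false.
All clauses are satisfied.

u0=false, u1=true, u2=false, u3=false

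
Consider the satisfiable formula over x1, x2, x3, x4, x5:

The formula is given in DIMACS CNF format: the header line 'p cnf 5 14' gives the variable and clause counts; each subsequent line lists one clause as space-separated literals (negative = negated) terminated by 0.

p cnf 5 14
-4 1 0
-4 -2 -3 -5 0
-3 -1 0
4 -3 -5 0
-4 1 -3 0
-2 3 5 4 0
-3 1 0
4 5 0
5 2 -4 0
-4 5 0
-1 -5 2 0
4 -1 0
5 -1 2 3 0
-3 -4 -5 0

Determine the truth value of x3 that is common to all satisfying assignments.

False

Suppose x3 = True.
Unit clause (¬x1) forces x1 = False.
But (x1) is also a unit clause — contradiction.
So every satisfying assignment has x3 = False.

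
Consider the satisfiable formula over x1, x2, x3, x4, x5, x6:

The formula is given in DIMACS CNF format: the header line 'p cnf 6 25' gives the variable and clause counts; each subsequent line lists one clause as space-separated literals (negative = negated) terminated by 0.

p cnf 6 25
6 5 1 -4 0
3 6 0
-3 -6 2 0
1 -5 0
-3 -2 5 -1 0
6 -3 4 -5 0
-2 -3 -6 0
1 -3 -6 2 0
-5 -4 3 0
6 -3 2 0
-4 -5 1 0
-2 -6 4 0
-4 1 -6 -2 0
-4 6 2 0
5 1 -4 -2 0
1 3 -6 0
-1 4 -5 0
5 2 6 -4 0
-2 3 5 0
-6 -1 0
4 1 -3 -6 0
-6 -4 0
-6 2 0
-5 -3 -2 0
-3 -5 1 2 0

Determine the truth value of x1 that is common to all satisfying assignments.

False

Suppose x1 = True.
Unit clause (¬x6) forces x6 = False.
Unit clause (x3) forces x3 = True.
Unit clause (x2) forces x2 = True.
Unit clause (x5) forces x5 = True.
But (¬x5) is also a unit clause — contradiction.
So every satisfying assignment has x1 = False.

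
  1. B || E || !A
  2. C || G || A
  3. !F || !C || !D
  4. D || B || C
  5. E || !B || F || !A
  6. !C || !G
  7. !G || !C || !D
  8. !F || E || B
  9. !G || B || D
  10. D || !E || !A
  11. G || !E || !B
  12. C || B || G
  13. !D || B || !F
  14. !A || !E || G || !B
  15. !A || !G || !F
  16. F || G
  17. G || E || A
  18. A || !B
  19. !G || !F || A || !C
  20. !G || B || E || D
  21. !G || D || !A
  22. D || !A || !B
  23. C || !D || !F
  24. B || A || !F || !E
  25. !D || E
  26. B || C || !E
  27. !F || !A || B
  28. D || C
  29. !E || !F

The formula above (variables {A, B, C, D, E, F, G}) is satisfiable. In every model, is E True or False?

True

Suppose E = false.
(!D) alone gives D = false.
(C) alone gives C = true.
(!G) alone gives G = false.
(F) alone gives F = true.
(B) alone gives B = true.
(A) alone gives A = true.
Now (!A) is unsatisfied and unit — conflict.
So every satisfying assignment has E = True.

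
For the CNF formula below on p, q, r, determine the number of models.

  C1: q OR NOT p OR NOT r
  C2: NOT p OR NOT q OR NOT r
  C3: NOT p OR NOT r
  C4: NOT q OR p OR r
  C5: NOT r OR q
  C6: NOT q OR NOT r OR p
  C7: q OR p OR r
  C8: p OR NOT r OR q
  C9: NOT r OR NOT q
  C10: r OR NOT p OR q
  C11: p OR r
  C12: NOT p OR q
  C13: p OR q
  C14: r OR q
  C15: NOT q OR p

1

There are 2^3 = 8 truth assignments over (p, q, r).
Check each against the 15 clauses (columns in the order p, q, r):
  F F F  ✗ fails (q OR p OR r)
  F F T  ✗ fails (NOT r OR q)
  F T F  ✗ fails (NOT q OR p OR r)
  F T T  ✗ fails (NOT q OR NOT r OR p)
  T F F  ✗ fails (r OR NOT p OR q)
  T F T  ✗ fails (q OR NOT p OR NOT r)
  T T F  ✓ satisfies all
  T T T  ✗ fails (NOT p OR NOT q OR NOT r)
1 of the 8 rows is a model.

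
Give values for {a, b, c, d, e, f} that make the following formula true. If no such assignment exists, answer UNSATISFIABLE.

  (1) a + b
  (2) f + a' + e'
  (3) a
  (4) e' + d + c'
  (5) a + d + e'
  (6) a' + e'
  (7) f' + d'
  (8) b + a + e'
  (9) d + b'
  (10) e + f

From the singleton clause (a), a = 1.
From the singleton clause (e'), e = 0.
From the singleton clause (f), f = 1.
From the singleton clause (d'), d = 0.
From the singleton clause (b'), b = 0.
No clause remains; c is free.

a ↦ 1, b ↦ 0, c ↦ 1, d ↦ 0, e ↦ 0, f ↦ 1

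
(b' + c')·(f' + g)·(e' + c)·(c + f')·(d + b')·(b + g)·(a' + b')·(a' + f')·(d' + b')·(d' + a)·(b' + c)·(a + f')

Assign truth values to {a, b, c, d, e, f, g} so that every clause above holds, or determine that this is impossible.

Case b = 0:
(g) alone gives g = 1.
Case e = 1:
(c) alone gives c = 1.
Case a = 1:
(f') alone gives f = 0.
Every clause is now satisfied; d is unconstrained.

a ↦ 1, b ↦ 0, c ↦ 1, d ↦ 1, e ↦ 1, f ↦ 0, g ↦ 1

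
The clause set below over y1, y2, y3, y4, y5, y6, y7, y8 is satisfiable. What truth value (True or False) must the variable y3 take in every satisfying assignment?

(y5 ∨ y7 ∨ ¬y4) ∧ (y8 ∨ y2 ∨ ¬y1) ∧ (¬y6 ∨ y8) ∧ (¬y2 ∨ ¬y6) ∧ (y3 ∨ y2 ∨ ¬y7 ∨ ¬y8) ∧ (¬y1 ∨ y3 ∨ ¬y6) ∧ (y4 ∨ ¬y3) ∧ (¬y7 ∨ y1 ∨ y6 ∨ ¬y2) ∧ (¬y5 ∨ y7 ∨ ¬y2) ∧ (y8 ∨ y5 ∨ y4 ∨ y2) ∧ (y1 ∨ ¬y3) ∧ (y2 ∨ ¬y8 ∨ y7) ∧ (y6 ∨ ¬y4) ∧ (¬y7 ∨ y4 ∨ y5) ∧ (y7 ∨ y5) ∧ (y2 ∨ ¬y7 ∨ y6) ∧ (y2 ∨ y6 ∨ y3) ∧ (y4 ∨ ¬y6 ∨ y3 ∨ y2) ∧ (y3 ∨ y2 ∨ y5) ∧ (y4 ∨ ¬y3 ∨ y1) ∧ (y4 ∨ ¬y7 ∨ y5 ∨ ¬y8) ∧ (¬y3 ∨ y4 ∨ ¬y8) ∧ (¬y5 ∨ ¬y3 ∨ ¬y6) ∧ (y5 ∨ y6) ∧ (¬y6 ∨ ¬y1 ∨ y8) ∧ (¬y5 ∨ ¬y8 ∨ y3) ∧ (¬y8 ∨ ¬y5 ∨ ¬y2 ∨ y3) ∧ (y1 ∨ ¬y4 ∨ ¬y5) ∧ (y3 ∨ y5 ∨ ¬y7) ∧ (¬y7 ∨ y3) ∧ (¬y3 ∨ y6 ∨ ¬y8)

Suppose y3 = False.
The clause (¬y7) is unit, so y7 = False.
The clause (y5) is unit, so y5 = True.
The clause (¬y2) is unit, so y2 = False.
The clause (¬y8) is unit, so y8 = False.
The clause (¬y1) is unit, so y1 = False.
The clause (¬y6) is unit, so y6 = False.
But (y6) is also a unit clause — contradiction.
So every satisfying assignment has y3 = True.

True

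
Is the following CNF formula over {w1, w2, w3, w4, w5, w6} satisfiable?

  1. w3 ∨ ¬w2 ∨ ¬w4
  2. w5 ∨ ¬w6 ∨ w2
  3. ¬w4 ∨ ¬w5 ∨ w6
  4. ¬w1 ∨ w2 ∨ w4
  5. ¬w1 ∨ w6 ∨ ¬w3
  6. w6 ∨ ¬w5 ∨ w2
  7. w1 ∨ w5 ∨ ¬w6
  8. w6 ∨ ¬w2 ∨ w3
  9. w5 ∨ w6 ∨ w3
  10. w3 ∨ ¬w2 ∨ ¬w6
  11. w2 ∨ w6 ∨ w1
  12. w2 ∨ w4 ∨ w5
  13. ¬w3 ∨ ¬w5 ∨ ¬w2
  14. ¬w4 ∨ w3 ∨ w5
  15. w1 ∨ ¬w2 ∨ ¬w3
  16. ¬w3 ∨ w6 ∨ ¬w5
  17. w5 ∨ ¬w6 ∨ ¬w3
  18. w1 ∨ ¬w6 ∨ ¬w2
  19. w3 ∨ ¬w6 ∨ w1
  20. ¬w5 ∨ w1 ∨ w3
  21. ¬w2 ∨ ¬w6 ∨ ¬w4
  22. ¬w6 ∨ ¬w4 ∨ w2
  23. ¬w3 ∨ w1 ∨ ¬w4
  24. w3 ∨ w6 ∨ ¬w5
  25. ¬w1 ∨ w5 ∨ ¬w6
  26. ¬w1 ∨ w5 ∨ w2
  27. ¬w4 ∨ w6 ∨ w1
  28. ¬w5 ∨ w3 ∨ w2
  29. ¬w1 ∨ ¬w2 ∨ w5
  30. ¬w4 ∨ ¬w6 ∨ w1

Yes, satisfiable

Case w3 = True:
Case w1 = False:
The clause (¬w2) is unit, so w2 = False.
The clause (w6) is unit, so w6 = True.
The clause (w5) is unit, so w5 = True.
The clause (¬w4) is unit, so w4 = False.
Every clause now holds.
A satisfying assignment: w1 ↦ False,  w2 ↦ False,  w3 ↦ True,  w4 ↦ False,  w5 ↦ True,  w6 ↦ True.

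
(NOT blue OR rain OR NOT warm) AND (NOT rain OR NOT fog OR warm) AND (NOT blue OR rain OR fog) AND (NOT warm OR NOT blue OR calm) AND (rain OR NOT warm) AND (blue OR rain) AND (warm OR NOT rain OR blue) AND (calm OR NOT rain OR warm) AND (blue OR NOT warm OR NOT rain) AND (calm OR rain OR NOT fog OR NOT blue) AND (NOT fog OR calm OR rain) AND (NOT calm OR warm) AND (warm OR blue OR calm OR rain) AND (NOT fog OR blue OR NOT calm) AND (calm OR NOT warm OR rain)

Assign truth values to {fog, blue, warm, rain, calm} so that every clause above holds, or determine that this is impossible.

Try rain = true.
Try fog = true.
From the singleton clause (warm), warm = true.
From the singleton clause (blue), blue = true.
From the singleton clause (calm), calm = true.
This assignment satisfies each clause.

fog ↦ true,  blue ↦ true,  warm ↦ true,  rain ↦ true,  calm ↦ true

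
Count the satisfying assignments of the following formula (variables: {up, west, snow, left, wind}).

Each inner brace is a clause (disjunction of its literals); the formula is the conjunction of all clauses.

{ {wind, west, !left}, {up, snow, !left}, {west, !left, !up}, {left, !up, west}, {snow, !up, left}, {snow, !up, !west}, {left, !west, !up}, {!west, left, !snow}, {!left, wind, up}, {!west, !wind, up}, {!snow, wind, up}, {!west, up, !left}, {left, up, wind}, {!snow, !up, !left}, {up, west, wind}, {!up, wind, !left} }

3

There are 2^5 = 32 truth assignments over (up, west, snow, left, wind).
Split on west. With west = true, the clauses containing west are satisfied and !west drops from the rest; 0 of the 2^4 = 16 assignments to the other variables satisfy what remains.
With west = false, by the same count on the reduced clause set, 3 assignments work.
(One model: up=F, west=F, snow=F, left=F, wind=T.)
Total: 0 + 3 = 3.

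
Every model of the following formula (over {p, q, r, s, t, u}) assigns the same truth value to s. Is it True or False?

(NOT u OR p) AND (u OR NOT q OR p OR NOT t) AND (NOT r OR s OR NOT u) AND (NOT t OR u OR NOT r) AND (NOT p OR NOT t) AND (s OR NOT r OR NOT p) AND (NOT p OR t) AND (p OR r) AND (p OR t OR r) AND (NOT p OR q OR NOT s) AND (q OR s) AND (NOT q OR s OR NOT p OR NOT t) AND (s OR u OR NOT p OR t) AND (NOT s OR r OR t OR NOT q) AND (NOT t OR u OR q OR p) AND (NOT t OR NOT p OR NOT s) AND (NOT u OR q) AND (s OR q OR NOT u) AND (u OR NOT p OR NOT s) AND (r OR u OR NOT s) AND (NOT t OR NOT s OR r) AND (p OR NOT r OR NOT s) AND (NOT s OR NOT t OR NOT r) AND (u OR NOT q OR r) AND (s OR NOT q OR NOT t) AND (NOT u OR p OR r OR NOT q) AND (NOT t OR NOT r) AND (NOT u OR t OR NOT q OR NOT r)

False

Suppose s = true.
Case u = false:
From the singleton clause (NOT p), p = false.
From the singleton clause (r), r = true.
But (NOT r) is also a unit clause — contradiction.
Undo u and try u = true.
From the singleton clause (p), p = true.
From the singleton clause (NOT t), t = false.
But (t) is also a unit clause — contradiction.
Neither u = true nor u = false works.
So every satisfying assignment has s = False.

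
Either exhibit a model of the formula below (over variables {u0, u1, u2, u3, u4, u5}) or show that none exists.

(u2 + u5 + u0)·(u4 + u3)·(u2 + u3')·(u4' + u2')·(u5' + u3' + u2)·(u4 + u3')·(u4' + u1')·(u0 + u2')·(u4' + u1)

Suppose u4 = 1.
From the singleton clause (u2'), u2 = 0.
From the singleton clause (u3'), u3 = 0.
From the singleton clause (u1'), u1 = 0.
But (u1) is also a unit clause — contradiction.
So u4 must be the other value — set u4 = 0.
From the singleton clause (u3), u3 = 1.
But (u3') is also a unit clause — contradiction.
Both values of u4 lead to a conflict.

UNSATISFIABLE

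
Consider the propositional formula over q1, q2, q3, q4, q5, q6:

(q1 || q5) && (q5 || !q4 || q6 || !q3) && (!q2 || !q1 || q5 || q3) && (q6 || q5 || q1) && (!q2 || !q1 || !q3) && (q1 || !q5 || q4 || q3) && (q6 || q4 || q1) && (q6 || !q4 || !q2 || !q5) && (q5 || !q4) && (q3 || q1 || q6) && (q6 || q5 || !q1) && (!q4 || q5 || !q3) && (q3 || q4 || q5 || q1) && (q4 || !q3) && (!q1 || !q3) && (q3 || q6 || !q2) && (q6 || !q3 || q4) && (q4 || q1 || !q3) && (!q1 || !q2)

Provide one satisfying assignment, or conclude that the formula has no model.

q1 ↦ false, q2 ↦ true, q3 ↦ false, q4 ↦ true, q5 ↦ true, q6 ↦ true

Case q1 = false:
From the singleton clause (q5), q5 = true.
Case q4 = true:
Case q6 = true:
No clause remains; q2, q3 are free.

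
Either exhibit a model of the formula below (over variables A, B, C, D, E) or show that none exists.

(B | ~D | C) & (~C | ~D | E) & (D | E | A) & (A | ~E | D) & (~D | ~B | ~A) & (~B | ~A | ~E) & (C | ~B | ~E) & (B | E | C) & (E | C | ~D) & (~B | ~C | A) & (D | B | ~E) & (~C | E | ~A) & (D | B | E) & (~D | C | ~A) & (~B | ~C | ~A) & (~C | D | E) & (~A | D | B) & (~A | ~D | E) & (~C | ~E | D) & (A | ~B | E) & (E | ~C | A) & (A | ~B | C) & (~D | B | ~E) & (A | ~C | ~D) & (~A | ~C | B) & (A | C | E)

Try B = 1.
Try D = 0.
Try E = 0.
The clause (A) is unit, so A = 1.
The clause (~C) is unit, so C = 0.
All clauses are satisfied.

A: 1,  B: 1,  C: 0,  D: 0,  E: 0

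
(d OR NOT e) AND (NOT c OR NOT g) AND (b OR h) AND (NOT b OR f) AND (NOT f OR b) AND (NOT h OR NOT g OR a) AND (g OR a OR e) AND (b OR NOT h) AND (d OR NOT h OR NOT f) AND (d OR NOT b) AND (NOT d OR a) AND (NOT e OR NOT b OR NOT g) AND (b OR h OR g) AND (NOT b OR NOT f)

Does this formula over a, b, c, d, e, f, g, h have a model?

Try d = true.
Unit clause (a) forces a = true.
Try c = false.
Try b = true.
Unit clause (f) forces f = true.
That conflicts with the unit clause (NOT f).
That branch fails; take b = false instead.
Unit clause (h) forces h = true.
That conflicts with the unit clause (NOT h).
Either choice for b ends in contradiction.
That branch fails; take c = true instead.
Unit clause (NOT g) forces g = false.
Try b = true.
Unit clause (f) forces f = true.
That conflicts with the unit clause (NOT f).
That branch fails; take b = false instead.
Unit clause (h) forces h = true.
That conflicts with the unit clause (NOT h).
Either choice for b ends in contradiction.
Either choice for c ends in contradiction.
That branch fails; take d = false instead.
Unit clause (NOT e) forces e = false.
Unit clause (NOT b) forces b = false.
Unit clause (h) forces h = true.
That conflicts with the unit clause (NOT h).
Either choice for d ends in contradiction.
No assignment satisfies every clause.

Unsatisfiable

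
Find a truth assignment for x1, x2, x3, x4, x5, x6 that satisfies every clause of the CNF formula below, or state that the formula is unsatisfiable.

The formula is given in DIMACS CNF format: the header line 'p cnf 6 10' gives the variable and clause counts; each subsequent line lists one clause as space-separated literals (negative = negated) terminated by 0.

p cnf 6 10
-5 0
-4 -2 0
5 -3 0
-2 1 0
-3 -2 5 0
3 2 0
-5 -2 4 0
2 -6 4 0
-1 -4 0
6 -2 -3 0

From the singleton clause (¬x5), x5 = False.
From the singleton clause (¬x3), x3 = False.
From the singleton clause (x2), x2 = True.
From the singleton clause (¬x4), x4 = False.
From the singleton clause (x1), x1 = True.
All clauses hold; x6 can take either value.

x1 ↦ True; x2 ↦ True; x3 ↦ False; x4 ↦ False; x5 ↦ False; x6 ↦ False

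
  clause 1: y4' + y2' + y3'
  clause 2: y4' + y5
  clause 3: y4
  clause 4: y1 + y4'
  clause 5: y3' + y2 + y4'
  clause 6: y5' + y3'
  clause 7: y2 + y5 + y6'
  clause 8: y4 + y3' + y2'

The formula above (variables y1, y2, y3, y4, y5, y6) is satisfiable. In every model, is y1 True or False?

Suppose y1 = 0.
The clause (y4) is unit, so y4 = 1.
But (y4') is also a unit clause — contradiction.
So every satisfying assignment has y1 = True.

True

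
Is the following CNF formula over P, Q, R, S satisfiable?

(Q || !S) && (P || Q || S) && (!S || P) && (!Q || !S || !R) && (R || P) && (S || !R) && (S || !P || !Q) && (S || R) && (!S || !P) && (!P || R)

No

Try Q = true.
Try S = false.
Unit clause (!R) forces R = false.
But (R) is also a unit clause — contradiction.
So S must be the other value — set S = true.
Unit clause (P) forces P = true.
But (!P) is also a unit clause — contradiction.
Both values of S lead to a conflict.
So Q must be the other value — set Q = false.
Unit clause (!S) forces S = false.
Unit clause (P) forces P = true.
Unit clause (!R) forces R = false.
But (R) is also a unit clause — contradiction.
Both values of Q lead to a conflict.
No assignment satisfies every clause.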